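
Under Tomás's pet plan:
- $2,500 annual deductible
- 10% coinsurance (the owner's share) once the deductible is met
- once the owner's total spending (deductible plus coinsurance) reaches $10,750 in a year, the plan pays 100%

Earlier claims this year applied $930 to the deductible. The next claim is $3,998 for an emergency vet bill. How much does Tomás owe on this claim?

$930 of the $2,500 deductible is already met, leaving $1,570.
That leaves $3,998 − $1,570 = $2,428 for coinsurance.
Owner's 10% share of $2,428 is $242.80.
Owner responsibility before any cap: $1,570 + $242.80 = $1,812.80.
Year-to-date out-of-pocket becomes $930 + $1,812.80 = $2,742.80, still under the $10,750 maximum, so no cap applies.

$1,812.80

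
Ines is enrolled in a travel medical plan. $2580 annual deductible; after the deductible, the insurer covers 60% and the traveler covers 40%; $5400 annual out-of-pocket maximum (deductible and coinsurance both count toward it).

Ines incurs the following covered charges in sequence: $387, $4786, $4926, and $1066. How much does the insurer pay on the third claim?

$3143.20

Claim 1 ($387): fully absorbed by the deductible. Cost to traveler: $387. OOP to date $387. Plan pays $387 − $387 = $0.
Claim 2 ($4786): $2193 finishes the deductible; $2593 goes to coinsurance; 40% of $2593 = $1037.20. Traveler owes $3230.20 (running OOP $3617.20). Plan pays $4786 − $3230.20 = $1555.80.
Claim 3 ($4926): deductible already satisfied, so traveler's share is 40% × $4926 = $1970.40. OOP would hit $5587.60 > $5400, so the cap limits the traveler to $5400 − $3617.20 = $1782.80. Plan pays $4926 − $1782.80 = $3143.20.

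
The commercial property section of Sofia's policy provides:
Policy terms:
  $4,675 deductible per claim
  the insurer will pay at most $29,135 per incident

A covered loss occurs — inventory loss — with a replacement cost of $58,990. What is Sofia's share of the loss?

$29,855

Less the $4,675 deductible: $58,990 − $4,675 = $54,315.
The $29,135 per-incident cap binds; insurer pays $29,135.
Business's share is the uncovered remainder: $58,990 − $29,135 = $29,855.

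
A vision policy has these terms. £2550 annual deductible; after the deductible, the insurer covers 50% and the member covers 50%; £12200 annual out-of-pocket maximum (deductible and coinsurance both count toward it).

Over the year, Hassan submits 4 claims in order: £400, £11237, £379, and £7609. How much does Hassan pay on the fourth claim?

£3804.50

Bill 1, £400: entire amount goes to the deductible. Member pays £400; OOP now £400.
Bill 2, £11237: deductible takes £2150, £9087 remains; 50% of £9087 = £4543.50. Member owes £6693.50 (running OOP £7093.50).
Bill 3, £379: deductible already satisfied, so member's share is 50% × £379 = £189.50. Member owes £189.50 (running OOP £7283).
Bill 4, £7609: deductible already satisfied, so member's share is 50% × £7609 = £3804.50. Member owes £3804.50 (running OOP £11087.50).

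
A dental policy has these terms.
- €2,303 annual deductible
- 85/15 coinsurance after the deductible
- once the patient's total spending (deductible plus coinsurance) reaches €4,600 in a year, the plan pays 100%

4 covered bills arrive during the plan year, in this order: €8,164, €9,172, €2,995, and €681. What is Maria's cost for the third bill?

#1 (€8,164): deductible takes €2,303, €5,861 remains; coinsurance €5,861 × 15% = €879.15. Cost to patient: €3,182.15. OOP to date €3,182.15.
#2 (€9,172): deductible already satisfied, so patient's share is 15% × €9,172 = €1,375.80. Patient pays €1,375.80; OOP now €4,557.95.
#3 (€2,995): 15% coinsurance on €2,995 = €449.25. OOP would hit €5,007.20 > €4,600, so the cap limits the patient to €4,600 − €4,557.95 = €42.05.

€42.05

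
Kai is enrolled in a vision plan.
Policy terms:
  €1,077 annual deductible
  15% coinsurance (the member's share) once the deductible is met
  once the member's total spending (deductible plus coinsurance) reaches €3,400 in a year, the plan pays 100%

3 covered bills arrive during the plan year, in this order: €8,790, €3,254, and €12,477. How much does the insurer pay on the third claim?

€11,799.05

Bill 1, €8,790: €1,077 finishes the deductible; €7,713 goes to coinsurance; 15% of €7,713 = €1,156.95. Member pays €2,233.95; OOP now €2,233.95. Plan pays €8,790 − €2,233.95 = €6,556.05.
Bill 2, €3,254: deductible met; 15% of €3,254 = €488.10. Member pays €488.10; OOP now €2,722.05. Insurer: €3,254 − €488.10 = €2,765.90.
Bill 3, €12,477: 15% coinsurance on €12,477 = €1,871.55. That would push OOP to €4,593.60, over the €3,400 cap, so member pays €3,400 − €2,722.05 = €677.95. Plan pays €12,477 − €677.95 = €11,799.05.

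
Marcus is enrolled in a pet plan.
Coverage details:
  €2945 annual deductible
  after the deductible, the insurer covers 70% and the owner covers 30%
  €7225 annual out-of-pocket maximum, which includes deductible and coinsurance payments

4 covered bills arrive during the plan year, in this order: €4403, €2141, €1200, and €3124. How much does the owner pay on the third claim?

€360

Claim 1 — €4403: deductible takes €2945, €1458 remains; coinsurance €1458 × 30% = €437.40. Cost to owner: €3382.40. OOP to date €3382.40.
Claim 2 — €2141: deductible met; 30% of €2141 = €642.30. Owner pays €642.30; OOP now €4024.70.
Claim 3 — €1200: deductible met; 30% of €1200 = €360. Cost to owner: €360. OOP to date €4384.70.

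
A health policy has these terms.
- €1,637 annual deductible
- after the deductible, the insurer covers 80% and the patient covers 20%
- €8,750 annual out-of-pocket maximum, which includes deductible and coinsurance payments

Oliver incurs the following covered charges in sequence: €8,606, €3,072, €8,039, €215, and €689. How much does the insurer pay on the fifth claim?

€551.20

Claim 1 (€8,606): €1,637 to deductible, leaving €6,969; patient's 20% is €1,393.80. Patient owes €3,030.80 (running OOP €3,030.80). Plan pays €8,606 − €3,030.80 = €5,575.20.
Claim 2 (€3,072): deductible already satisfied, so patient's share is 20% × €3,072 = €614.40. Cost to patient: €614.40. OOP to date €3,645.20. Plan pays €3,072 − €614.40 = €2,457.60.
Claim 3 (€8,039): 20% coinsurance on €8,039 = €1,607.80. Patient owes €1,607.80 (running OOP €5,253). Plan pays €8,039 − €1,607.80 = €6,431.20.
Claim 4 (€215): deductible met; 20% of €215 = €43. Patient owes €43 (running OOP €5,296). Insurer: €215 − €43 = €172.
Claim 5 (€689): 20% coinsurance on €689 = €137.80. Patient owes €137.80 (running OOP €5,433.80). Insurer: €689 − €137.80 = €551.20.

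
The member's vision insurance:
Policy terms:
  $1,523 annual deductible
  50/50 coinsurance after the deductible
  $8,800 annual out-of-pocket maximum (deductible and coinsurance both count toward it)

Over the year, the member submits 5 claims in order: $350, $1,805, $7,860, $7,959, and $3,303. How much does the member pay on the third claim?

Bill 1, $350: entire amount goes to the deductible. Member pays $350; OOP now $350.
Bill 2, $1,805: deductible takes $1,173, $632 remains; member's 50% is $316. Cost to member: $1,489. OOP to date $1,839.
Bill 3, $7,860: 50% coinsurance on $7,860 = $3,930. Cost to member: $3,930. OOP to date $5,769.

$3,930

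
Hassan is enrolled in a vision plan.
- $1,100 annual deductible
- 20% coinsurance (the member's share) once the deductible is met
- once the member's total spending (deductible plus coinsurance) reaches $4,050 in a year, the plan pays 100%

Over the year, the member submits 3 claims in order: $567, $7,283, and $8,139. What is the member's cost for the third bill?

Claim 1 — $567: entire amount goes to the deductible. Member owes $567 (running OOP $567).
Claim 2 — $7,283: deductible takes $533, $6,750 remains; member's 20% is $1,350. Cost to member: $1,883. OOP to date $2,450.
Claim 3 — $8,139: 20% coinsurance on $8,139 = $1,627.80. Adding that to $2,450 gives $4,077.80, past the $4,050 cap; member pays only $4,050 − $2,450 = $1,600.

$1,600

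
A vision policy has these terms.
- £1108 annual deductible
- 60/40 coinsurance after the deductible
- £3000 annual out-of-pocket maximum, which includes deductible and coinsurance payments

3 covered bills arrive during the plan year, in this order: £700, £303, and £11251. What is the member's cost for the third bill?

Claim 1 — £700: fully absorbed by the deductible. Member owes £700 (running OOP £700).
Claim 2 — £303: all of it applies to the deductible. Member pays £303; OOP now £1003.
Claim 3 — £11251: £105 finishes the deductible; £11146 goes to coinsurance; member's 40% is £4458.40. Claim cost before the cap: £105 + £4458.40 = £4563.40. Adding that to £1003 gives £5566.40, past the £3000 cap; member pays only £3000 − £1003 = £1997.

£1997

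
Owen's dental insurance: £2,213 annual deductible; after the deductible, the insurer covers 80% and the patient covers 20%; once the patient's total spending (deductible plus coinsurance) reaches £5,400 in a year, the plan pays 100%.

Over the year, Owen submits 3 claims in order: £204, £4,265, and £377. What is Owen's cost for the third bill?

£75.40

Claim 1 — £204: all of it applies to the deductible. Patient owes £204 (running OOP £204).
Claim 2 — £4,265: £2,009 finishes the deductible; £2,256 goes to coinsurance; patient's 20% is £451.20. Patient owes £2,460.20 (running OOP £2,664.20).
Claim 3 — £377: deductible met; 20% of £377 = £75.40. Cost to patient: £75.40. OOP to date £2,739.60.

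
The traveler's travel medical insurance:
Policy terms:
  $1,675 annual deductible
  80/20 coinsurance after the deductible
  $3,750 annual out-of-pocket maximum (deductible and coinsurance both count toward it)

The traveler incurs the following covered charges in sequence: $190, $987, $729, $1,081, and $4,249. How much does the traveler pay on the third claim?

Bill 1, $190: all of it applies to the deductible. Traveler owes $190 (running OOP $190).
Bill 2, $987: all of it applies to the deductible. Cost to traveler: $987. OOP to date $1,177.
Bill 3, $729: deductible takes $498, $231 remains; traveler's 20% is $46.20. Traveler pays $544.20; OOP now $1,721.20.

$544.20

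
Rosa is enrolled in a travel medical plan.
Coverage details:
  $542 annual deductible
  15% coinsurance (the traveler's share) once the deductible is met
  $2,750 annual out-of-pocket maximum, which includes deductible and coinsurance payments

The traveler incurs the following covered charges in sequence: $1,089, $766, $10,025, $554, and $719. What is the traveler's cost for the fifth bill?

$107.85

Bill 1, $1,089: $542 finishes the deductible; $547 goes to coinsurance; traveler's 15% is $82.05. Traveler pays $624.05; OOP now $624.05.
Bill 2, $766: deductible met; 15% of $766 = $114.90. Cost to traveler: $114.90. OOP to date $738.95.
Bill 3, $10,025: 15% coinsurance on $10,025 = $1,503.75. Cost to traveler: $1,503.75. OOP to date $2,242.70.
Bill 4, $554: 15% coinsurance on $554 = $83.10. Traveler owes $83.10 (running OOP $2,325.80).
Bill 5, $719: deductible already satisfied, so traveler's share is 15% × $719 = $107.85. Traveler pays $107.85; OOP now $2,433.65.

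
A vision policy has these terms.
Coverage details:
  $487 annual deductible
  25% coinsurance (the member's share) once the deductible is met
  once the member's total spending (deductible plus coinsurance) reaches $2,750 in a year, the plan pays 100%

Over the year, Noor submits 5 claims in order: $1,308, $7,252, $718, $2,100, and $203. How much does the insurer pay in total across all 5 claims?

$8,831

Bill 1, $1,308: $487 to deductible, leaving $821; coinsurance $821 × 25% = $205.25. Member pays $692.25; OOP now $692.25. Plan pays $1,308 − $692.25 = $615.75.
Bill 2, $7,252: 25% coinsurance on $7,252 = $1,813. Member pays $1,813; OOP now $2,505.25. Plan pays $7,252 − $1,813 = $5,439.
Bill 3, $718: deductible already satisfied, so member's share is 25% × $718 = $179.50. Member owes $179.50 (running OOP $2,684.75). Plan pays $718 − $179.50 = $538.50.
Bill 4, $2,100: deductible already satisfied, so member's share is 25% × $2,100 = $525. That would push OOP to $3,209.75, over the $2,750 cap, so member pays $2,750 − $2,684.75 = $65.25. Plan pays $2,100 − $65.25 = $2,034.75.
Bill 5, $203: deductible already satisfied, so member's share is 25% × $203 = $50.75. OOP would hit $2,800.75 > $2,750, so the cap limits the member to $2,750 − $2,750 = $0. Plan pays $203 − $0 = $203.
Insurer total = bills − member's total = $11,581 − $2,750 = $8,831.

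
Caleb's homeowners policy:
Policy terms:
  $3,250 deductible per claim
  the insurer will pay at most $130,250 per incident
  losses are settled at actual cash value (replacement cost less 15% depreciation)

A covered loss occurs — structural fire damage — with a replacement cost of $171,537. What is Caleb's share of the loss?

Depreciate 15%: the covered value is $171,537 × 0.85 = $145,806.45.
Subtract the deductible: $145,806.45 − $3,250 = $142,556.45.
The $130,250 per-incident cap binds; insurer pays $130,250.
The homeowner bears the rest of the original loss: $171,537 − $130,250 = $41,287.

$41,287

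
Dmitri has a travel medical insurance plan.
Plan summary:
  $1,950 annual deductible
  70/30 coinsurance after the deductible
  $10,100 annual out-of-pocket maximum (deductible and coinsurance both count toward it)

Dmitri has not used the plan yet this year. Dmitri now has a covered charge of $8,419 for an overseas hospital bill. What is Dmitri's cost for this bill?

The full $1,950 deductible is still open; $1,950 of this bill applies to it.
That leaves $8,419 − $1,950 = $6,469 for coinsurance.
30% of $6,469 = $1,940.70 falls to the traveler.
That puts the traveler's cost at $1,950 + $1,940.70 = $3,890.70 before any cap.
Cumulative spending $0 + $3,890.70 = $3,890.70 stays under the $10,100 maximum.

$3,890.70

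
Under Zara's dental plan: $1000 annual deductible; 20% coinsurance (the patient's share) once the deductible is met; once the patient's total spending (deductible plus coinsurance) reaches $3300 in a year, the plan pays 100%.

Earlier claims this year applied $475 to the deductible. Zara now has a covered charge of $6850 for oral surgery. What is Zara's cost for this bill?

$475 of the $1000 deductible is already met, leaving $525.
That leaves $6850 − $525 = $6325 for coinsurance.
20% of $6325 = $1265 falls to the patient.
Patient responsibility before any cap: $525 + $1265 = $1790.
Year-to-date out-of-pocket becomes $475 + $1790 = $2265, still under the $3300 maximum, so no cap applies.

$1790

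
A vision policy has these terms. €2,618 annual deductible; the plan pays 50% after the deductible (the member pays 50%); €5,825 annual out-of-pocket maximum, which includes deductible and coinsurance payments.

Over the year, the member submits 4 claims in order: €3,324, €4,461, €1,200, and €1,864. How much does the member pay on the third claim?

Claim 1 — €3,324: €2,618 to deductible, leaving €706; coinsurance €706 × 50% = €353. Cost to member: €2,971. OOP to date €2,971.
Claim 2 — €4,461: deductible met; 50% of €4,461 = €2,230.50. Cost to member: €2,230.50. OOP to date €5,201.50.
Claim 3 — €1,200: deductible met; 50% of €1,200 = €600. Cost to member: €600. OOP to date €5,801.50.

€600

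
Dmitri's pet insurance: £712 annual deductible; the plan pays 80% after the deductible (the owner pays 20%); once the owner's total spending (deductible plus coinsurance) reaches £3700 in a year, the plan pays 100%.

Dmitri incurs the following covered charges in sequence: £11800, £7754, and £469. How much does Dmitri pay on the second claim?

£770.40

Claim 1 (£11800): £712 finishes the deductible; £11088 goes to coinsurance; owner's 20% is £2217.60. Owner owes £2929.60 (running OOP £2929.60).
Claim 2 (£7754): deductible met; 20% of £7754 = £1550.80. OOP would hit £4480.40 > £3700, so the cap limits the owner to £3700 − £2929.60 = £770.40.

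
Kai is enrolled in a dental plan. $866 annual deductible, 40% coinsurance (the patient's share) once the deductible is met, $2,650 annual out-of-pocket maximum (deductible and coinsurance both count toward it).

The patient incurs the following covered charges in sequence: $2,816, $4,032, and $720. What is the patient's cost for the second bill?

Claim 1 ($2,816): deductible takes $866, $1,950 remains; coinsurance $1,950 × 40% = $780. Patient owes $1,646 (running OOP $1,646).
Claim 2 ($4,032): deductible already satisfied, so patient's share is 40% × $4,032 = $1,612.80. Adding that to $1,646 gives $3,258.80, past the $2,650 cap; patient pays only $2,650 − $1,646 = $1,004.

$1,004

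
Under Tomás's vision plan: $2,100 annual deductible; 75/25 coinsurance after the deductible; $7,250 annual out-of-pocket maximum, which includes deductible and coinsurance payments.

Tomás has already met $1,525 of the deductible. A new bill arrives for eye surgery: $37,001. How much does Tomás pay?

Deductible still to meet: $2,100 − $1,525 = $575.
That leaves $37,001 − $575 = $36,426 for coinsurance.
Coinsurance: $36,426 × 25% = $9,106.50.
So the member owes $575 + $9,106.50 = $9,681.50 before any cap.
That would bring total out-of-pocket to $11,206.50, past the $7,250 cap. The member is capped at $7,250 − $1,525 = $5,725 on this claim.

$5,725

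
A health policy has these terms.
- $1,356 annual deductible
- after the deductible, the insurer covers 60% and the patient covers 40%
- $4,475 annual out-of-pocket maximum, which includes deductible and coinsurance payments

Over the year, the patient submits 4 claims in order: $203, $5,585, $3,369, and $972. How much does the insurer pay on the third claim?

$2,022.80

Bill 1, $203: fully absorbed by the deductible. Patient pays $203; OOP now $203. Plan pays $203 − $203 = $0.
Bill 2, $5,585: deductible takes $1,153, $4,432 remains; patient's 40% is $1,772.80. Cost to patient: $2,925.80. OOP to date $3,128.80. Insurer: $5,585 − $2,925.80 = $2,659.20.
Bill 3, $3,369: 40% coinsurance on $3,369 = $1,347.60. That would push OOP to $4,476.40, over the $4,475 cap, so patient pays $4,475 − $3,128.80 = $1,346.20. Insurer: $3,369 − $1,346.20 = $2,022.80.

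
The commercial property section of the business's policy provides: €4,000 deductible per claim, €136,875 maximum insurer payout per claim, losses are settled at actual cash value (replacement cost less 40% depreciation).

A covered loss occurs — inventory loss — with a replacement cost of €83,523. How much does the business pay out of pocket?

Depreciate 40%: the covered value is €83,523 × 0.6 = €50,113.80.
Less the €4,000 deductible: €50,113.80 − €4,000 = €46,113.80.
€46,113.80 ≤ €136,875, so the limit doesn't bind; insurer pays €46,113.80.
The business bears the rest of the original loss: €83,523 − €46,113.80 = €37,409.20.

€37,409.20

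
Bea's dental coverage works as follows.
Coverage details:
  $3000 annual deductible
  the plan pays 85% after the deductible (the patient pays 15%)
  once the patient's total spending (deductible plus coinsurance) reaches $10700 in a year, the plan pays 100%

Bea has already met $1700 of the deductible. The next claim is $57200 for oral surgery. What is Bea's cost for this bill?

$9000

Remaining deductible: $3000 − $1700 = $1300.
After the $1300 deductible portion, $57200 − $1300 = $55900 is subject to coinsurance.
15% of $55900 = $8385 falls to the patient.
Patient responsibility before any cap: $1300 + $8385 = $9685.
Adding $9685 to the $1700 already spent would give $11385, which exceeds the $10700 cap; the patient pays just $10700 − $1700 = $9000.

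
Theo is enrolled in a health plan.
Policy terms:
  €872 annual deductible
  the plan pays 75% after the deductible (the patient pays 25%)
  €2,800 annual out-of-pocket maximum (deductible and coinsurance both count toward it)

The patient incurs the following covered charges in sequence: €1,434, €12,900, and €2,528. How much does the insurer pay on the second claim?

#1 (€1,434): deductible takes €872, €562 remains; 25% of €562 = €140.50. Patient owes €1,012.50 (running OOP €1,012.50). Plan pays €1,434 − €1,012.50 = €421.50.
#2 (€12,900): deductible met; 25% of €12,900 = €3,225. That would push OOP to €4,237.50, over the €2,800 cap, so patient pays €2,800 − €1,012.50 = €1,787.50. Insurer: €12,900 − €1,787.50 = €11,112.50.

€11,112.50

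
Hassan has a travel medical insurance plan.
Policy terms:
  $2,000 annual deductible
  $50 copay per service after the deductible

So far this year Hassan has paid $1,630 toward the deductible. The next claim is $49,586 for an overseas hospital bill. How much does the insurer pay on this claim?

Remaining deductible: $2,000 − $1,630 = $370.
The remaining $49,216 (= $49,586 − $370) moves to the copay.
Copay on this service: $50.
So the traveler owes $370 + $50 = $420.
The insurer covers the remainder: $49,586 − $420 = $49,166.

$49,166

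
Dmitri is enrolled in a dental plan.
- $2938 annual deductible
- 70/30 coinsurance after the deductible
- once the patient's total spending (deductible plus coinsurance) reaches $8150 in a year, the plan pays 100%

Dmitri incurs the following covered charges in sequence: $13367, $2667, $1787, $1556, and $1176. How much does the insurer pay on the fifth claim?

$895.70

Bill 1, $13367: $2938 to deductible, leaving $10429; 30% of $10429 = $3128.70. Patient pays $6066.70; OOP now $6066.70. Insurer: $13367 − $6066.70 = $7300.30.
Bill 2, $2667: deductible already satisfied, so patient's share is 30% × $2667 = $800.10. Cost to patient: $800.10. OOP to date $6866.80. Plan pays $2667 − $800.10 = $1866.90.
Bill 3, $1787: deductible already satisfied, so patient's share is 30% × $1787 = $536.10. Patient pays $536.10; OOP now $7402.90. Plan pays $1787 − $536.10 = $1250.90.
Bill 4, $1556: deductible already satisfied, so patient's share is 30% × $1556 = $466.80. Cost to patient: $466.80. OOP to date $7869.70. Plan pays $1556 − $466.80 = $1089.20.
Bill 5, $1176: deductible met; 30% of $1176 = $352.80. OOP would hit $8222.50 > $8150, so the cap limits the patient to $8150 − $7869.70 = $280.30. Insurer: $1176 − $280.30 = $895.70.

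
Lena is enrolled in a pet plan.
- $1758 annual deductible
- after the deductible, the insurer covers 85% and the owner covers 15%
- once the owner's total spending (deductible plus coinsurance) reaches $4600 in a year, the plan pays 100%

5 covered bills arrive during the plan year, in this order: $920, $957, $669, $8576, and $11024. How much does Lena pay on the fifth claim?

Bill 1, $920: fully absorbed by the deductible. Owner owes $920 (running OOP $920).
Bill 2, $957: deductible takes $838, $119 remains; coinsurance $119 × 15% = $17.85. Owner owes $855.85 (running OOP $1775.85).
Bill 3, $669: 15% coinsurance on $669 = $100.35. Owner pays $100.35; OOP now $1876.20.
Bill 4, $8576: deductible met; 15% of $8576 = $1286.40. Owner pays $1286.40; OOP now $3162.60.
Bill 5, $11024: deductible met; 15% of $11024 = $1653.60. That would push OOP to $4816.20, over the $4600 cap, so owner pays $4600 − $3162.60 = $1437.40.

$1437.40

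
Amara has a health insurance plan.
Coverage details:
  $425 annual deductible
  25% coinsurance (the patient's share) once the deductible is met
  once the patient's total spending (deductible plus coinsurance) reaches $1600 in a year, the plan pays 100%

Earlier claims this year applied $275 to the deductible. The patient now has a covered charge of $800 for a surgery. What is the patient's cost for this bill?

$275 of the $425 deductible is already met, leaving $150.
After the $150 deductible portion, $800 − $150 = $650 is subject to coinsurance.
Patient's 25% share of $650 is $162.50.
So the patient owes $150 + $162.50 = $312.50 before any cap.
Total out-of-pocket so far would be $275 + $312.50 = $587.50, below the $1600 cap — no reduction.

$312.50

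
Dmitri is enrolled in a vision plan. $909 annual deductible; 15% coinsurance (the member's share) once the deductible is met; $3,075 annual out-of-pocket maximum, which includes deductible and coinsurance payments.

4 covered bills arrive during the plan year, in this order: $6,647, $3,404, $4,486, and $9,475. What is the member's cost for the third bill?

Claim 1 — $6,647: $909 finishes the deductible; $5,738 goes to coinsurance; member's 15% is $860.70. Member pays $1,769.70; OOP now $1,769.70.
Claim 2 — $3,404: 15% coinsurance on $3,404 = $510.60. Cost to member: $510.60. OOP to date $2,280.30.
Claim 3 — $4,486: 15% coinsurance on $4,486 = $672.90. Member pays $672.90; OOP now $2,953.20.

$672.90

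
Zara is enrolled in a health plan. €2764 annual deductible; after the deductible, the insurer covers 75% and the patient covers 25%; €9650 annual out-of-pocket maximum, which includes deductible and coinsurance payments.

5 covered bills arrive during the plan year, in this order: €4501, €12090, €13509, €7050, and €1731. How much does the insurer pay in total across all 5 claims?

Bill 1, €4501: €2764 finishes the deductible; €1737 goes to coinsurance; 25% of €1737 = €434.25. Patient owes €3198.25 (running OOP €3198.25). Insurer: €4501 − €3198.25 = €1302.75.
Bill 2, €12090: 25% coinsurance on €12090 = €3022.50. Patient pays €3022.50; OOP now €6220.75. Insurer: €12090 − €3022.50 = €9067.50.
Bill 3, €13509: deductible already satisfied, so patient's share is 25% × €13509 = €3377.25. Patient pays €3377.25; OOP now €9598. Plan pays €13509 − €3377.25 = €10131.75.
Bill 4, €7050: 25% coinsurance on €7050 = €1762.50. Adding that to €9598 gives €11360.50, past the €9650 cap; patient pays only €9650 − €9598 = €52. Insurer: €7050 − €52 = €6998.
Bill 5, €1731: deductible already satisfied, so patient's share is 25% × €1731 = €432.75. That would push OOP to €10082.75, over the €9650 cap, so patient pays €9650 − €9650 = €0. Insurer: €1731 − €0 = €1731.
Insurer total: €1302.75 + €9067.50 + €10131.75 + €6998 + €1731 = €29231.

€29231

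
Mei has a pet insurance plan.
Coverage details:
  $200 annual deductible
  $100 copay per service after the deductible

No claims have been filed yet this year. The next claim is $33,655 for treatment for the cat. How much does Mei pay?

The full $200 deductible is still open; $200 of this bill applies to it.
That leaves $33,655 − $200 = $33,455 for the copay.
Copay on this service: $100.
So the owner owes $200 + $100 = $300.

$300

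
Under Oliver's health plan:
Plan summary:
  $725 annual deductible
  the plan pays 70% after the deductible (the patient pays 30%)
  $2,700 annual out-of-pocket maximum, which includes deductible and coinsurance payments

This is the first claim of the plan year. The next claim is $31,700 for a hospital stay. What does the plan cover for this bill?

Deductible not yet touched, so the first $725 of the bill goes to the deductible.
That leaves $31,700 − $725 = $30,975 for coinsurance.
Coinsurance: $30,975 × 30% = $9,292.50.
So the patient owes $725 + $9,292.50 = $10,017.50 before any cap.
Adding $10,017.50 to the $0 already spent would give $10,017.50, which exceeds the $2,700 cap; the patient pays just $2,700 − $0 = $2,700.
The insurer covers the remainder: $31,700 − $2,700 = $29,000.

$29,000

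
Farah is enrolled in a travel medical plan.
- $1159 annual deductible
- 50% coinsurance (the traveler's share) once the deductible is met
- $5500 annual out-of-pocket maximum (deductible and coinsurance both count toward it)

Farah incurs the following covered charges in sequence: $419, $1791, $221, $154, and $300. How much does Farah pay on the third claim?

$110.50

Bill 1, $419: all of it applies to the deductible. Cost to traveler: $419. OOP to date $419.
Bill 2, $1791: $740 to deductible, leaving $1051; traveler's 50% is $525.50. Cost to traveler: $1265.50. OOP to date $1684.50.
Bill 3, $221: 50% coinsurance on $221 = $110.50. Cost to traveler: $110.50. OOP to date $1795.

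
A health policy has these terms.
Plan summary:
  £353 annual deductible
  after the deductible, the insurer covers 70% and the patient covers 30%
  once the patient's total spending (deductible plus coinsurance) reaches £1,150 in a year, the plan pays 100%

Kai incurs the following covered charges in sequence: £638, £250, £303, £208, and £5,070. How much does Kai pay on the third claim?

Claim 1 — £638: £353 finishes the deductible; £285 goes to coinsurance; 30% of £285 = £85.50. Cost to patient: £438.50. OOP to date £438.50.
Claim 2 — £250: deductible met; 30% of £250 = £75. Cost to patient: £75. OOP to date £513.50.
Claim 3 — £303: deductible met; 30% of £303 = £90.90. Patient owes £90.90 (running OOP £604.40).

£90.90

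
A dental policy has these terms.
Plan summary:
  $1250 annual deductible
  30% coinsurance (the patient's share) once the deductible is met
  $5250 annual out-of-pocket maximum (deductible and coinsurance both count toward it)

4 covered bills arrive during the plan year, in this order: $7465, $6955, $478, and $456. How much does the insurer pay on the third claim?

Claim 1 — $7465: $1250 to deductible, leaving $6215; patient's 30% is $1864.50. Patient owes $3114.50 (running OOP $3114.50). Plan pays $7465 − $3114.50 = $4350.50.
Claim 2 — $6955: 30% coinsurance on $6955 = $2086.50. Cost to patient: $2086.50. OOP to date $5201. Plan pays $6955 − $2086.50 = $4868.50.
Claim 3 — $478: 30% coinsurance on $478 = $143.40. That would push OOP to $5344.40, over the $5250 cap, so patient pays $5250 − $5201 = $49. Plan pays $478 − $49 = $429.

$429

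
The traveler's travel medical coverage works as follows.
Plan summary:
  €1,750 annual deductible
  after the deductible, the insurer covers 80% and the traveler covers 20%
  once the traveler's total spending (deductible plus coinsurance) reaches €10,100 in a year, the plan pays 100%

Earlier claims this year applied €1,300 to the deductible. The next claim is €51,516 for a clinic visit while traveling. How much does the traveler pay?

€8,800

€1,300 of the €1,750 deductible is already met, leaving €450.
The remaining €51,066 (= €51,516 − €450) moves to coinsurance.
Traveler's 20% share of €51,066 is €10,213.20.
So the traveler owes €450 + €10,213.20 = €10,663.20 before any cap.
Adding €10,663.20 to the €1,300 already spent would give €11,963.20, which exceeds the €10,100 cap; the traveler pays just €10,100 − €1,300 = €8,800.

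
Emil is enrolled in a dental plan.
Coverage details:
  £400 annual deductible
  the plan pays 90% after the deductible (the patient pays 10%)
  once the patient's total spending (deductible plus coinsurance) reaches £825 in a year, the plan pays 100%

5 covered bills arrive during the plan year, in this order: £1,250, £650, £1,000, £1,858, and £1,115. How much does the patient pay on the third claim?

Bill 1, £1,250: £400 to deductible, leaving £850; coinsurance £850 × 10% = £85. Patient pays £485; OOP now £485.
Bill 2, £650: deductible met; 10% of £650 = £65. Patient pays £65; OOP now £550.
Bill 3, £1,000: 10% coinsurance on £1,000 = £100. Patient owes £100 (running OOP £650).

£100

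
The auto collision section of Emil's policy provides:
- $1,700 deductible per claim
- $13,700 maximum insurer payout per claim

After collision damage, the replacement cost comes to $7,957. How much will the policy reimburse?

$6,257

Less the $1,700 deductible: $7,957 − $1,700 = $6,257.
That's under the $13,700 cap, so the insurer reimburses the full $6,257.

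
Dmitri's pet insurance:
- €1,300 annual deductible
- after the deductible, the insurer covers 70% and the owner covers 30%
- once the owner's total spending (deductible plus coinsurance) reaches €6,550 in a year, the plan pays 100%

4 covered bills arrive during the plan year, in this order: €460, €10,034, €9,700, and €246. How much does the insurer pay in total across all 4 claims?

€13,890

Claim 1 (€460): all of it applies to the deductible. Owner owes €460 (running OOP €460). Plan pays €460 − €460 = €0.
Claim 2 (€10,034): deductible takes €840, €9,194 remains; coinsurance €9,194 × 30% = €2,758.20. Cost to owner: €3,598.20. OOP to date €4,058.20. Insurer: €10,034 − €3,598.20 = €6,435.80.
Claim 3 (€9,700): deductible met; 30% of €9,700 = €2,910. That would push OOP to €6,968.20, over the €6,550 cap, so owner pays €6,550 − €4,058.20 = €2,491.80. Insurer: €9,700 − €2,491.80 = €7,208.20.
Claim 4 (€246): deductible already satisfied, so owner's share is 30% × €246 = €73.80. OOP would hit €6,623.80 > €6,550, so the cap limits the owner to €6,550 − €6,550 = €0. Plan pays €246 − €0 = €246.
Insurer total: €0 + €6,435.80 + €7,208.20 + €246 = €13,890.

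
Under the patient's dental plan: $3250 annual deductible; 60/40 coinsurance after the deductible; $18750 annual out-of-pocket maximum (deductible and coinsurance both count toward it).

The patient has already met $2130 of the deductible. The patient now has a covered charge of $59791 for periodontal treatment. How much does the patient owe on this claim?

$2130 of the $3250 deductible is already met, leaving $1120.
After the $1120 deductible portion, $59791 − $1120 = $58671 is subject to coinsurance.
Coinsurance: $58671 × 40% = $23468.40.
That puts the patient's cost at $1120 + $23468.40 = $24588.40 before any cap.
Adding $24588.40 to the $2130 already spent would give $26718.40, which exceeds the $18750 cap; the patient pays just $18750 − $2130 = $16620.

$16620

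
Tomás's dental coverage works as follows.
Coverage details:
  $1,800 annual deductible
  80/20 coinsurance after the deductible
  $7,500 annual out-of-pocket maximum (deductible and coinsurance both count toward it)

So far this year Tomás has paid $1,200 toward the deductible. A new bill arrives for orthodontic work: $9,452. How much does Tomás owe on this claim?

Remaining deductible: $1,800 − $1,200 = $600.
That leaves $9,452 − $600 = $8,852 for coinsurance.
Patient's 20% share of $8,852 is $1,770.40.
That puts the patient's cost at $600 + $1,770.40 = $2,370.40 before any cap.
Year-to-date out-of-pocket becomes $1,200 + $2,370.40 = $3,570.40, still under the $7,500 maximum, so no cap applies.

$2,370.40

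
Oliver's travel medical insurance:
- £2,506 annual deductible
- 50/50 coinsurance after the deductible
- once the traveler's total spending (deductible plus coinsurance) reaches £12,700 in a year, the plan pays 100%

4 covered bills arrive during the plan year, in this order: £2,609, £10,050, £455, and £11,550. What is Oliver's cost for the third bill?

£227.50

Bill 1, £2,609: deductible takes £2,506, £103 remains; traveler's 50% is £51.50. Traveler pays £2,557.50; OOP now £2,557.50.
Bill 2, £10,050: deductible already satisfied, so traveler's share is 50% × £10,050 = £5,025. Traveler pays £5,025; OOP now £7,582.50.
Bill 3, £455: deductible already satisfied, so traveler's share is 50% × £455 = £227.50. Traveler pays £227.50; OOP now £7,810.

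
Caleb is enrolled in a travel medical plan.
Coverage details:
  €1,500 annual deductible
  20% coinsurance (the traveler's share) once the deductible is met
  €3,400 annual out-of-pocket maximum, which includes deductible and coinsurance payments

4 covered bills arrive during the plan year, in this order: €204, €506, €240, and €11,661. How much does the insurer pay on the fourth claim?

€9,211

Claim 1 (€204): fully absorbed by the deductible. Traveler owes €204 (running OOP €204). Plan pays €204 − €204 = €0.
Claim 2 (€506): fully absorbed by the deductible. Traveler pays €506; OOP now €710. Insurer: €506 − €506 = €0.
Claim 3 (€240): entire amount goes to the deductible. Cost to traveler: €240. OOP to date €950. Plan pays €240 − €240 = €0.
Claim 4 (€11,661): €550 finishes the deductible; €11,111 goes to coinsurance; coinsurance €11,111 × 20% = €2,222.20. Claim cost before the cap: €550 + €2,222.20 = €2,772.20. That would push OOP to €3,722.20, over the €3,400 cap, so traveler pays €3,400 − €950 = €2,450. Plan pays €11,661 − €2,450 = €9,211.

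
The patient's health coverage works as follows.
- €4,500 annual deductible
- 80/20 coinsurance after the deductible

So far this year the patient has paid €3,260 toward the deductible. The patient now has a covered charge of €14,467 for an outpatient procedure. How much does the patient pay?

Deductible still to meet: €4,500 − €3,260 = €1,240.
After the €1,240 deductible portion, €14,467 − €1,240 = €13,227 is subject to coinsurance.
Patient's 20% share of €13,227 is €2,645.40.
That puts the patient's cost at €1,240 + €2,645.40 = €3,885.40.

€3,885.40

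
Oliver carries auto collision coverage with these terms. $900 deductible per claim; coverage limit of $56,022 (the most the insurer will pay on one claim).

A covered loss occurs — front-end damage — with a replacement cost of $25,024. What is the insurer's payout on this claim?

Less the $900 deductible: $25,024 − $900 = $24,124.
That's under the $56,022 cap, so the insurer reimburses the full $24,124.

$24,124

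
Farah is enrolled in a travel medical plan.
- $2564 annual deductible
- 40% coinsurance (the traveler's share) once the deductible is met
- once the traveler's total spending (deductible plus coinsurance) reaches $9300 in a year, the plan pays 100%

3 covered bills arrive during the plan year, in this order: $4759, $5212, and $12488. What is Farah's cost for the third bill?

#1 ($4759): $2564 finishes the deductible; $2195 goes to coinsurance; traveler's 40% is $878. Traveler pays $3442; OOP now $3442.
#2 ($5212): deductible already satisfied, so traveler's share is 40% × $5212 = $2084.80. Traveler owes $2084.80 (running OOP $5526.80).
#3 ($12488): deductible already satisfied, so traveler's share is 40% × $12488 = $4995.20. Adding that to $5526.80 gives $10522, past the $9300 cap; traveler pays only $9300 − $5526.80 = $3773.20.

$3773.20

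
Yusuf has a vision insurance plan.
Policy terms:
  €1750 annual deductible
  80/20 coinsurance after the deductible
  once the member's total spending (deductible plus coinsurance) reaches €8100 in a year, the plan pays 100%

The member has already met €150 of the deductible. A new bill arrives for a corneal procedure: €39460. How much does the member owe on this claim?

Deductible still to meet: €1750 − €150 = €1600.
That leaves €39460 − €1600 = €37860 for coinsurance.
20% of €37860 = €7572 falls to the member.
So the member owes €1600 + €7572 = €9172 before any cap.
Year-to-date out-of-pocket would reach €150 + €9172 = €9322, above the €8100 maximum, so the member pays only €8100 − €150 = €7950.

€7950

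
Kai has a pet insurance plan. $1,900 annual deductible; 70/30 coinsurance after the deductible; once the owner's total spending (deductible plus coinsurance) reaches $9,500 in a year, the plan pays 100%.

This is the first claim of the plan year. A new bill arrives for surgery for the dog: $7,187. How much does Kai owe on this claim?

Nothing has been paid toward the $1,900 deductible, so the first $1,900 of this charge is applied there.
That leaves $7,187 − $1,900 = $5,287 for coinsurance.
Coinsurance: $5,287 × 30% = $1,586.10.
Owner responsibility before any cap: $1,900 + $1,586.10 = $3,486.10.
Cumulative spending $0 + $3,486.10 = $3,486.10 stays under the $9,500 maximum.

$3,486.10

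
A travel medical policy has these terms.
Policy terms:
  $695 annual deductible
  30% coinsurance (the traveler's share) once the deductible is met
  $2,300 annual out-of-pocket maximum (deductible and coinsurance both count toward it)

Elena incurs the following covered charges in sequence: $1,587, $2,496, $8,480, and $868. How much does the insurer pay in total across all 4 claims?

$11,131

Bill 1, $1,587: $695 finishes the deductible; $892 goes to coinsurance; 30% of $892 = $267.60. Traveler owes $962.60 (running OOP $962.60). Plan pays $1,587 − $962.60 = $624.40.
Bill 2, $2,496: deductible already satisfied, so traveler's share is 30% × $2,496 = $748.80. Traveler pays $748.80; OOP now $1,711.40. Insurer: $2,496 − $748.80 = $1,747.20.
Bill 3, $8,480: deductible already satisfied, so traveler's share is 30% × $8,480 = $2,544. Adding that to $1,711.40 gives $4,255.40, past the $2,300 cap; traveler pays only $2,300 − $1,711.40 = $588.60. Plan pays $8,480 − $588.60 = $7,891.40.
Bill 4, $868: 30% coinsurance on $868 = $260.40. Adding that to $2,300 gives $2,560.40, past the $2,300 cap; traveler pays only $2,300 − $2,300 = $0. Insurer: $868 − $0 = $868.
Insurer total: $624.40 + $1,747.20 + $7,891.40 + $868 = $11,131.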